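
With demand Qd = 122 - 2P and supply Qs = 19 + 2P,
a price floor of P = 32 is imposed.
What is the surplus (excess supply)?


At P = 32:
Qd = 122 - 2*32 = 58
Qs = 19 + 2*32 = 83
Surplus = Qs - Qd = 83 - 58 = 25

25


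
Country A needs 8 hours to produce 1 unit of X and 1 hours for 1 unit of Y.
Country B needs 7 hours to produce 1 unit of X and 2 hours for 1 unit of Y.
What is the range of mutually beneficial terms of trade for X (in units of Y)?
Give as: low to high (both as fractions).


Opportunity cost of X for Country A = hours_X / hours_Y = 8/1 = 8 units of Y
Opportunity cost of X for Country B = hours_X / hours_Y = 7/2 = 7/2 units of Y
Terms of trade must be between the two opportunity costs.
Range: 7/2 to 8

7/2 to 8


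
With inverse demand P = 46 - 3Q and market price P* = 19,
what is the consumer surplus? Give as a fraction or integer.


Maximum willingness to pay (at Q=0): P_max = 46
Quantity demanded at P* = 19:
Q* = (46 - 19)/3 = 9
CS = (1/2) * Q* * (P_max - P*)
CS = (1/2) * 9 * (46 - 19)
CS = (1/2) * 9 * 27 = 243/2

243/2


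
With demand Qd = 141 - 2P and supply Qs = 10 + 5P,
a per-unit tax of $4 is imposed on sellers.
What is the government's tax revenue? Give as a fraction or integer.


With tax on sellers, new supply: Qs' = 10 + 5(P - 4)
= 5P - 10
New equilibrium quantity:
Q_new = 685/7
Tax revenue = tax * Q_new = 4 * 685/7 = 2740/7

2740/7


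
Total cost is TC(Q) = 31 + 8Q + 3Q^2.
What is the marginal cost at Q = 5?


MC = dTC/dQ = 8 + 2*3*Q
At Q = 5:
MC = 8 + 6*5
MC = 8 + 30 = 38

38


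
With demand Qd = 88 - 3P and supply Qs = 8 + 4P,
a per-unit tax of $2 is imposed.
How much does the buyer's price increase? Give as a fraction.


With a per-unit tax, the buyer's price increase depends on relative slopes.
Supply slope: d = 4, Demand slope: b = 3
Buyer's price increase = d * tax / (b + d)
= 4 * 2 / (3 + 4)
= 8 / 7 = 8/7

8/7


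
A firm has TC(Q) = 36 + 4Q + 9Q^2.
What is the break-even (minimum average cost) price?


AC(Q) = 36/Q + 4 + 9Q
To minimize: dAC/dQ = -36/Q^2 + 9 = 0
Q^2 = 36/9 = 4
Q* = 2
Min AC = 36/2 + 4 + 9*2
Min AC = 18 + 4 + 18 = 40

40


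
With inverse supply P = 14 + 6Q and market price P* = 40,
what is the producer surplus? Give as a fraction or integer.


Minimum supply price (at Q=0): P_min = 14
Quantity supplied at P* = 40:
Q* = (40 - 14)/6 = 13/3
PS = (1/2) * Q* * (P* - P_min)
PS = (1/2) * 13/3 * (40 - 14)
PS = (1/2) * 13/3 * 26 = 169/3

169/3


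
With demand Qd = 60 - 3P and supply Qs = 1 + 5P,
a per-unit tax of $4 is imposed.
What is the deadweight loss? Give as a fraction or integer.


Pre-tax equilibrium quantity: Q* = 303/8
Post-tax equilibrium quantity: Q_tax = 243/8
Reduction in quantity: Q* - Q_tax = 15/2
DWL = (1/2) * tax * (Q* - Q_tax)
DWL = (1/2) * 4 * 15/2 = 15

15


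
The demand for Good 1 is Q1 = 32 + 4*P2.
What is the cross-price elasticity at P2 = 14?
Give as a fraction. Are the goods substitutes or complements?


dQ1/dP2 = 4
At P2 = 14: Q1 = 32 + 4*14 = 88
Exy = (dQ1/dP2)(P2/Q1) = 4 * 14 / 88 = 7/11
Since Exy > 0, the goods are substitutes.

7/11 (substitutes)


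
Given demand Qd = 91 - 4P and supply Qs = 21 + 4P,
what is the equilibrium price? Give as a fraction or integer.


At equilibrium, Qd = Qs.
91 - 4P = 21 + 4P
91 - 21 = 4P + 4P
70 = 8P
P* = 70/8 = 35/4

35/4


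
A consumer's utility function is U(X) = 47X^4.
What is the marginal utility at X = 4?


MU = dU/dX = 47*4*X^(4-1)
MU = 188*X^3
At X = 4:
MU = 188 * 4^3
MU = 188 * 64 = 12032

12032


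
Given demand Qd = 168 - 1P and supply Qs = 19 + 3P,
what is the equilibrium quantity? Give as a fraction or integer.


First find equilibrium price:
168 - 1P = 19 + 3P
P* = 149/4 = 149/4
Then substitute into demand:
Q* = 168 - 1 * 149/4 = 523/4

523/4


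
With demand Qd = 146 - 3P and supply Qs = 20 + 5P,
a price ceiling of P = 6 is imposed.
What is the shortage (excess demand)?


At P = 6:
Qd = 146 - 3*6 = 128
Qs = 20 + 5*6 = 50
Shortage = Qd - Qs = 128 - 50 = 78

78


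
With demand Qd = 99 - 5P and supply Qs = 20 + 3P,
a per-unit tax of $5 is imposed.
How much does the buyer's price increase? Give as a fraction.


With a per-unit tax, the buyer's price increase depends on relative slopes.
Supply slope: d = 3, Demand slope: b = 5
Buyer's price increase = d * tax / (b + d)
= 3 * 5 / (5 + 3)
= 15 / 8 = 15/8

15/8


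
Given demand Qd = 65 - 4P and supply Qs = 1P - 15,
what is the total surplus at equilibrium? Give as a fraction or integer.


Find equilibrium: 65 - 4P = 1P - 15
65 + 15 = 5P
P* = 80/5 = 16
Q* = 1*16 - 15 = 1
Inverse demand: P = 65/4 - Q/4, so P_max = 65/4
Inverse supply: P = 15 + Q/1, so P_min = 15
CS = (1/2) * 1 * (65/4 - 16) = 1/8
PS = (1/2) * 1 * (16 - 15) = 1/2
TS = CS + PS = 1/8 + 1/2 = 5/8

5/8


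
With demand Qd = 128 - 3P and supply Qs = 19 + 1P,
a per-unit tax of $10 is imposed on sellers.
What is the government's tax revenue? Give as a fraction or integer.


With tax on sellers, new supply: Qs' = 19 + 1(P - 10)
= 9 + 1P
New equilibrium quantity:
Q_new = 155/4
Tax revenue = tax * Q_new = 10 * 155/4 = 775/2

775/2


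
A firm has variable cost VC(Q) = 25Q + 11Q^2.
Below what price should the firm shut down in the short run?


AVC(Q) = VC(Q)/Q = 25 + 11Q
AVC is increasing in Q, so minimum AVC is at Q -> 0+.
Min AVC = 25
The firm should shut down if P < 25.

25


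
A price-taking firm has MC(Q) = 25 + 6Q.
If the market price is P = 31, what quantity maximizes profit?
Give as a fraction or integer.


In perfect competition, profit is maximized where P = MC.
31 = 25 + 6Q
6 = 6Q
Q* = 6/6 = 1

1


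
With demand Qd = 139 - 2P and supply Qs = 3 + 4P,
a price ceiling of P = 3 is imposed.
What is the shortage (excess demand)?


At P = 3:
Qd = 139 - 2*3 = 133
Qs = 3 + 4*3 = 15
Shortage = Qd - Qs = 133 - 15 = 118

118


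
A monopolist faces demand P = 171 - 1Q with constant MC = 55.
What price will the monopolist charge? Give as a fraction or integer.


MR = 171 - 2Q
Set MR = MC: 171 - 2Q = 55
Q* = 58
Substitute into demand:
P* = 171 - 1*58 = 113

113


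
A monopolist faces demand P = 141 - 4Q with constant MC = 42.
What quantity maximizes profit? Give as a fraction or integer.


TR = P*Q = (141 - 4Q)Q = 141Q - 4Q^2
MR = dTR/dQ = 141 - 8Q
Set MR = MC:
141 - 8Q = 42
99 = 8Q
Q* = 99/8 = 99/8

99/8


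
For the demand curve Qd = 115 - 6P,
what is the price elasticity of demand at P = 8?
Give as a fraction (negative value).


dQ/dP = -6
At P = 8: Q = 115 - 6*8 = 67
E = (dQ/dP)(P/Q) = (-6)(8/67) = -48/67

-48/67


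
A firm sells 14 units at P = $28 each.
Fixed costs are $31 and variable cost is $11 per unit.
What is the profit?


Total Revenue = P * Q = 28 * 14 = $392
Total Cost = FC + VC*Q = 31 + 11*14 = $185
Profit = TR - TC = 392 - 185 = $207

$207


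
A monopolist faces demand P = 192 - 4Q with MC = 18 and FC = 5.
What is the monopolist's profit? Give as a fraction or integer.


MR = MC: 192 - 8Q = 18
Q* = 87/4
P* = 192 - 4*87/4 = 105
Profit = (P* - MC)*Q* - FC
= (105 - 18)*87/4 - 5
= 87*87/4 - 5
= 7569/4 - 5 = 7549/4

7549/4


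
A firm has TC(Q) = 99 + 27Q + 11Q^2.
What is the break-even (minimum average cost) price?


AC(Q) = 99/Q + 27 + 11Q
To minimize: dAC/dQ = -99/Q^2 + 11 = 0
Q^2 = 99/11 = 9
Q* = 3
Min AC = 99/3 + 27 + 11*3
Min AC = 33 + 27 + 33 = 93

93


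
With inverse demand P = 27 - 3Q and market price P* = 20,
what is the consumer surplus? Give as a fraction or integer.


Maximum willingness to pay (at Q=0): P_max = 27
Quantity demanded at P* = 20:
Q* = (27 - 20)/3 = 7/3
CS = (1/2) * Q* * (P_max - P*)
CS = (1/2) * 7/3 * (27 - 20)
CS = (1/2) * 7/3 * 7 = 49/6

49/6


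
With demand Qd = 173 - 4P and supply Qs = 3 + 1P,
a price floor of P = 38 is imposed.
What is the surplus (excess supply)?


At P = 38:
Qd = 173 - 4*38 = 21
Qs = 3 + 1*38 = 41
Surplus = Qs - Qd = 41 - 21 = 20

20


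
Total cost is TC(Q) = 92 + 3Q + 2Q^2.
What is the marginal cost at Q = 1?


MC = dTC/dQ = 3 + 2*2*Q
At Q = 1:
MC = 3 + 4*1
MC = 3 + 4 = 7

7


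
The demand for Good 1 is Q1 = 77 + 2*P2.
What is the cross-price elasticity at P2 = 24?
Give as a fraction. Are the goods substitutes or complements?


dQ1/dP2 = 2
At P2 = 24: Q1 = 77 + 2*24 = 125
Exy = (dQ1/dP2)(P2/Q1) = 2 * 24 / 125 = 48/125
Since Exy > 0, the goods are substitutes.

48/125 (substitutes)


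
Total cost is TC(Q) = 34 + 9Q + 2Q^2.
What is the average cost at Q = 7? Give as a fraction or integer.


TC(7) = 34 + 9*7 + 2*7^2
TC(7) = 34 + 63 + 98 = 195
AC = TC/Q = 195/7 = 195/7

195/7


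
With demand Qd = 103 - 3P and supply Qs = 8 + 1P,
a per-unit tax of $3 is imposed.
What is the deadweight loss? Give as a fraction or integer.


Pre-tax equilibrium quantity: Q* = 127/4
Post-tax equilibrium quantity: Q_tax = 59/2
Reduction in quantity: Q* - Q_tax = 9/4
DWL = (1/2) * tax * (Q* - Q_tax)
DWL = (1/2) * 3 * 9/4 = 27/8

27/8


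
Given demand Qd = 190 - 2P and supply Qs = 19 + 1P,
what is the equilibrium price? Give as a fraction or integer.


At equilibrium, Qd = Qs.
190 - 2P = 19 + 1P
190 - 19 = 2P + 1P
171 = 3P
P* = 171/3 = 57

57


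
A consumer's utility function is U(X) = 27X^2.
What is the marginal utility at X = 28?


MU = dU/dX = 27*2*X^(2-1)
MU = 54*X^1
At X = 28:
MU = 54 * 28^1
MU = 54 * 28 = 1512

1512


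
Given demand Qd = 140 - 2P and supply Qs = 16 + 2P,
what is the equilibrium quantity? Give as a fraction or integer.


First find equilibrium price:
140 - 2P = 16 + 2P
P* = 124/4 = 31
Then substitute into demand:
Q* = 140 - 2 * 31 = 78

78


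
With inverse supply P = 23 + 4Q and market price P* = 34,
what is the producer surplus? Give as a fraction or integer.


Minimum supply price (at Q=0): P_min = 23
Quantity supplied at P* = 34:
Q* = (34 - 23)/4 = 11/4
PS = (1/2) * Q* * (P* - P_min)
PS = (1/2) * 11/4 * (34 - 23)
PS = (1/2) * 11/4 * 11 = 121/8

121/8


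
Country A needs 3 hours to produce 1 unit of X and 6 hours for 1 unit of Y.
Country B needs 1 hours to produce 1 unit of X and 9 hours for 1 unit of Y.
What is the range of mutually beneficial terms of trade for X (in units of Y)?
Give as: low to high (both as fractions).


Opportunity cost of X for Country A = hours_X / hours_Y = 3/6 = 1/2 units of Y
Opportunity cost of X for Country B = hours_X / hours_Y = 1/9 = 1/9 units of Y
Terms of trade must be between the two opportunity costs.
Range: 1/9 to 1/2

1/9 to 1/2


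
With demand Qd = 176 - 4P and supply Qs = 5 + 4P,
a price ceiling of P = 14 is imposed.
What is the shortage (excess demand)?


At P = 14:
Qd = 176 - 4*14 = 120
Qs = 5 + 4*14 = 61
Shortage = Qd - Qs = 120 - 61 = 59

59


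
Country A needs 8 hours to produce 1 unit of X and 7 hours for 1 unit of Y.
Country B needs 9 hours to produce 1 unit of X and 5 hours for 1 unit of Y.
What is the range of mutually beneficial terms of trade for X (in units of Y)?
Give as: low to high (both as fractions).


Opportunity cost of X for Country A = hours_X / hours_Y = 8/7 = 8/7 units of Y
Opportunity cost of X for Country B = hours_X / hours_Y = 9/5 = 9/5 units of Y
Terms of trade must be between the two opportunity costs.
Range: 8/7 to 9/5

8/7 to 9/5


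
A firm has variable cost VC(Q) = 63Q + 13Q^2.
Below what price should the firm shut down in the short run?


AVC(Q) = VC(Q)/Q = 63 + 13Q
AVC is increasing in Q, so minimum AVC is at Q -> 0+.
Min AVC = 63
The firm should shut down if P < 63.

63


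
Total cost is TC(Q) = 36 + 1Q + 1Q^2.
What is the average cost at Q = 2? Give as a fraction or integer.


TC(2) = 36 + 1*2 + 1*2^2
TC(2) = 36 + 2 + 4 = 42
AC = TC/Q = 42/2 = 21

21


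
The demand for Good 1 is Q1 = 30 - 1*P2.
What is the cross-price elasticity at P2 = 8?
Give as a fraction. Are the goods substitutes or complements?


dQ1/dP2 = -1
At P2 = 8: Q1 = 30 - 1*8 = 22
Exy = (dQ1/dP2)(P2/Q1) = -1 * 8 / 22 = -4/11
Since Exy < 0, the goods are complements.

-4/11 (complements)


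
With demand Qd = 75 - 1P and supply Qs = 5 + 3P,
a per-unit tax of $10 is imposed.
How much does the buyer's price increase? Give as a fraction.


With a per-unit tax, the buyer's price increase depends on relative slopes.
Supply slope: d = 3, Demand slope: b = 1
Buyer's price increase = d * tax / (b + d)
= 3 * 10 / (1 + 3)
= 30 / 4 = 15/2

15/2


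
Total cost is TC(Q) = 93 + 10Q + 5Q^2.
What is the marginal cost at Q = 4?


MC = dTC/dQ = 10 + 2*5*Q
At Q = 4:
MC = 10 + 10*4
MC = 10 + 40 = 50

50


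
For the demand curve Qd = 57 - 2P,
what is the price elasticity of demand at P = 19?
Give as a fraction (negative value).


dQ/dP = -2
At P = 19: Q = 57 - 2*19 = 19
E = (dQ/dP)(P/Q) = (-2)(19/19) = -2

-2


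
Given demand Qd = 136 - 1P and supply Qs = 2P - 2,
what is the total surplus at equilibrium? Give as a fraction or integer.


Find equilibrium: 136 - 1P = 2P - 2
136 + 2 = 3P
P* = 138/3 = 46
Q* = 2*46 - 2 = 90
Inverse demand: P = 136 - Q/1, so P_max = 136
Inverse supply: P = 1 + Q/2, so P_min = 1
CS = (1/2) * 90 * (136 - 46) = 4050
PS = (1/2) * 90 * (46 - 1) = 2025
TS = CS + PS = 4050 + 2025 = 6075

6075


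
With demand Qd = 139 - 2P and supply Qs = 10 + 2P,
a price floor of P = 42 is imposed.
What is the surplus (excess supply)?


At P = 42:
Qd = 139 - 2*42 = 55
Qs = 10 + 2*42 = 94
Surplus = Qs - Qd = 94 - 55 = 39

39


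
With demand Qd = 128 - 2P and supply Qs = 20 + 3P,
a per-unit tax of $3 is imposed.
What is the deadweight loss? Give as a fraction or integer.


Pre-tax equilibrium quantity: Q* = 424/5
Post-tax equilibrium quantity: Q_tax = 406/5
Reduction in quantity: Q* - Q_tax = 18/5
DWL = (1/2) * tax * (Q* - Q_tax)
DWL = (1/2) * 3 * 18/5 = 27/5

27/5


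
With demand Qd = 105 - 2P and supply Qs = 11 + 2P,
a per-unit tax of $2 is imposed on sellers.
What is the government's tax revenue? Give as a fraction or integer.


With tax on sellers, new supply: Qs' = 11 + 2(P - 2)
= 7 + 2P
New equilibrium quantity:
Q_new = 56
Tax revenue = tax * Q_new = 2 * 56 = 112

112


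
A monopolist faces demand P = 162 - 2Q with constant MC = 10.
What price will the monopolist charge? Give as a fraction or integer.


MR = 162 - 4Q
Set MR = MC: 162 - 4Q = 10
Q* = 38
Substitute into demand:
P* = 162 - 2*38 = 86

86


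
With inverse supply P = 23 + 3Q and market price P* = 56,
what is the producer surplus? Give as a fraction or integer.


Minimum supply price (at Q=0): P_min = 23
Quantity supplied at P* = 56:
Q* = (56 - 23)/3 = 11
PS = (1/2) * Q* * (P* - P_min)
PS = (1/2) * 11 * (56 - 23)
PS = (1/2) * 11 * 33 = 363/2

363/2


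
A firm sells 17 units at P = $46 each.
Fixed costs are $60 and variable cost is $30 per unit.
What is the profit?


Total Revenue = P * Q = 46 * 17 = $782
Total Cost = FC + VC*Q = 60 + 30*17 = $570
Profit = TR - TC = 782 - 570 = $212

$212


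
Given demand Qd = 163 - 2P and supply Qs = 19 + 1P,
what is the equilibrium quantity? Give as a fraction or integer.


First find equilibrium price:
163 - 2P = 19 + 1P
P* = 144/3 = 48
Then substitute into demand:
Q* = 163 - 2 * 48 = 67

67


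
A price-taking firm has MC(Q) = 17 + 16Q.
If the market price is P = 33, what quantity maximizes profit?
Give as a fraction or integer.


In perfect competition, profit is maximized where P = MC.
33 = 17 + 16Q
16 = 16Q
Q* = 16/16 = 1

1


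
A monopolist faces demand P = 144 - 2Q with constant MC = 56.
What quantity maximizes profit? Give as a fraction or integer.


TR = P*Q = (144 - 2Q)Q = 144Q - 2Q^2
MR = dTR/dQ = 144 - 4Q
Set MR = MC:
144 - 4Q = 56
88 = 4Q
Q* = 88/4 = 22

22


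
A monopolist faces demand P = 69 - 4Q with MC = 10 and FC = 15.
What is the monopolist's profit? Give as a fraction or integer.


MR = MC: 69 - 8Q = 10
Q* = 59/8
P* = 69 - 4*59/8 = 79/2
Profit = (P* - MC)*Q* - FC
= (79/2 - 10)*59/8 - 15
= 59/2*59/8 - 15
= 3481/16 - 15 = 3241/16

3241/16


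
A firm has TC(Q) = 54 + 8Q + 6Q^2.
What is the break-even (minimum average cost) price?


AC(Q) = 54/Q + 8 + 6Q
To minimize: dAC/dQ = -54/Q^2 + 6 = 0
Q^2 = 54/6 = 9
Q* = 3
Min AC = 54/3 + 8 + 6*3
Min AC = 18 + 8 + 18 = 44

44


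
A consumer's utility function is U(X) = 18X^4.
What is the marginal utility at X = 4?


MU = dU/dX = 18*4*X^(4-1)
MU = 72*X^3
At X = 4:
MU = 72 * 4^3
MU = 72 * 64 = 4608

4608


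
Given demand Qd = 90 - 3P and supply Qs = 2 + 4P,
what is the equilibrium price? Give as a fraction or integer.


At equilibrium, Qd = Qs.
90 - 3P = 2 + 4P
90 - 2 = 3P + 4P
88 = 7P
P* = 88/7 = 88/7

88/7


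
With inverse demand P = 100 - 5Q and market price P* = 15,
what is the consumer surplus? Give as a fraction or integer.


Maximum willingness to pay (at Q=0): P_max = 100
Quantity demanded at P* = 15:
Q* = (100 - 15)/5 = 17
CS = (1/2) * Q* * (P_max - P*)
CS = (1/2) * 17 * (100 - 15)
CS = (1/2) * 17 * 85 = 1445/2

1445/2


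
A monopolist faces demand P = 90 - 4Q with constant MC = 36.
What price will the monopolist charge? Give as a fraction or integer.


MR = 90 - 8Q
Set MR = MC: 90 - 8Q = 36
Q* = 27/4
Substitute into demand:
P* = 90 - 4*27/4 = 63

63


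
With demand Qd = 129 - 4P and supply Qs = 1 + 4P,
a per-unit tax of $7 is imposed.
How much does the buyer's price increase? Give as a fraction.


With a per-unit tax, the buyer's price increase depends on relative slopes.
Supply slope: d = 4, Demand slope: b = 4
Buyer's price increase = d * tax / (b + d)
= 4 * 7 / (4 + 4)
= 28 / 8 = 7/2

7/2


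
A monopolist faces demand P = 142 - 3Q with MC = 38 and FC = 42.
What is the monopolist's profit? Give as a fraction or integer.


MR = MC: 142 - 6Q = 38
Q* = 52/3
P* = 142 - 3*52/3 = 90
Profit = (P* - MC)*Q* - FC
= (90 - 38)*52/3 - 42
= 52*52/3 - 42
= 2704/3 - 42 = 2578/3

2578/3


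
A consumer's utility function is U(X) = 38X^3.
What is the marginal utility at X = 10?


MU = dU/dX = 38*3*X^(3-1)
MU = 114*X^2
At X = 10:
MU = 114 * 10^2
MU = 114 * 100 = 11400

11400


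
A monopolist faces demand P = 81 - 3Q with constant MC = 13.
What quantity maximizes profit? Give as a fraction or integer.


TR = P*Q = (81 - 3Q)Q = 81Q - 3Q^2
MR = dTR/dQ = 81 - 6Q
Set MR = MC:
81 - 6Q = 13
68 = 6Q
Q* = 68/6 = 34/3

34/3


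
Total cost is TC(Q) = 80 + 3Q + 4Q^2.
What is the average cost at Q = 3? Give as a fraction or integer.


TC(3) = 80 + 3*3 + 4*3^2
TC(3) = 80 + 9 + 36 = 125
AC = TC/Q = 125/3 = 125/3

125/3


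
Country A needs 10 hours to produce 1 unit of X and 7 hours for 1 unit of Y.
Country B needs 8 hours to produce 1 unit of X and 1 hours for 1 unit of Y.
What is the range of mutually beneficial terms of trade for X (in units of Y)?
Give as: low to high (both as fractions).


Opportunity cost of X for Country A = hours_X / hours_Y = 10/7 = 10/7 units of Y
Opportunity cost of X for Country B = hours_X / hours_Y = 8/1 = 8 units of Y
Terms of trade must be between the two opportunity costs.
Range: 10/7 to 8

10/7 to 8


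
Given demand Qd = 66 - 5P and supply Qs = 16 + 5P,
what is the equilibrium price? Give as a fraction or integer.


At equilibrium, Qd = Qs.
66 - 5P = 16 + 5P
66 - 16 = 5P + 5P
50 = 10P
P* = 50/10 = 5

5


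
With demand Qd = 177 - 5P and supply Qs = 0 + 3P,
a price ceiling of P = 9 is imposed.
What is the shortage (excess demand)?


At P = 9:
Qd = 177 - 5*9 = 132
Qs = 0 + 3*9 = 27
Shortage = Qd - Qs = 132 - 27 = 105

105


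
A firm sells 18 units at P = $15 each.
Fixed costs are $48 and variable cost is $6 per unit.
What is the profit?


Total Revenue = P * Q = 15 * 18 = $270
Total Cost = FC + VC*Q = 48 + 6*18 = $156
Profit = TR - TC = 270 - 156 = $114

$114


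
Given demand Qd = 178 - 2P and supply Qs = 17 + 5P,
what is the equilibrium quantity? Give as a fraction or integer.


First find equilibrium price:
178 - 2P = 17 + 5P
P* = 161/7 = 23
Then substitute into demand:
Q* = 178 - 2 * 23 = 132

132


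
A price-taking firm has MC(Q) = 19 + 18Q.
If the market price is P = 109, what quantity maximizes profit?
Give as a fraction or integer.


In perfect competition, profit is maximized where P = MC.
109 = 19 + 18Q
90 = 18Q
Q* = 90/18 = 5

5


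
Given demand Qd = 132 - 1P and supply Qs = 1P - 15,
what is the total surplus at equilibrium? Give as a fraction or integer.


Find equilibrium: 132 - 1P = 1P - 15
132 + 15 = 2P
P* = 147/2 = 147/2
Q* = 1*147/2 - 15 = 117/2
Inverse demand: P = 132 - Q/1, so P_max = 132
Inverse supply: P = 15 + Q/1, so P_min = 15
CS = (1/2) * 117/2 * (132 - 147/2) = 13689/8
PS = (1/2) * 117/2 * (147/2 - 15) = 13689/8
TS = CS + PS = 13689/8 + 13689/8 = 13689/4

13689/4


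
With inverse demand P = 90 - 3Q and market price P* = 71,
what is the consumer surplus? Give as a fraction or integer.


Maximum willingness to pay (at Q=0): P_max = 90
Quantity demanded at P* = 71:
Q* = (90 - 71)/3 = 19/3
CS = (1/2) * Q* * (P_max - P*)
CS = (1/2) * 19/3 * (90 - 71)
CS = (1/2) * 19/3 * 19 = 361/6

361/6


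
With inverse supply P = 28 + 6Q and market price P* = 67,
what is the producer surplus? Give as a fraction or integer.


Minimum supply price (at Q=0): P_min = 28
Quantity supplied at P* = 67:
Q* = (67 - 28)/6 = 13/2
PS = (1/2) * Q* * (P* - P_min)
PS = (1/2) * 13/2 * (67 - 28)
PS = (1/2) * 13/2 * 39 = 507/4

507/4


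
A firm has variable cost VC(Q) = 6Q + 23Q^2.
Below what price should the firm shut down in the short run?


AVC(Q) = VC(Q)/Q = 6 + 23Q
AVC is increasing in Q, so minimum AVC is at Q -> 0+.
Min AVC = 6
The firm should shut down if P < 6.

6


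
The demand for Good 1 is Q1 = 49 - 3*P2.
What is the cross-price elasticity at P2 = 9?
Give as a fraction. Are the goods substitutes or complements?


dQ1/dP2 = -3
At P2 = 9: Q1 = 49 - 3*9 = 22
Exy = (dQ1/dP2)(P2/Q1) = -3 * 9 / 22 = -27/22
Since Exy < 0, the goods are complements.

-27/22 (complements)


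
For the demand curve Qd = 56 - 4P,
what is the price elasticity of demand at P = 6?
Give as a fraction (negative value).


dQ/dP = -4
At P = 6: Q = 56 - 4*6 = 32
E = (dQ/dP)(P/Q) = (-4)(6/32) = -3/4

-3/4


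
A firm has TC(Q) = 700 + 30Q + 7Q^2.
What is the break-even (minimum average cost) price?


AC(Q) = 700/Q + 30 + 7Q
To minimize: dAC/dQ = -700/Q^2 + 7 = 0
Q^2 = 700/7 = 100
Q* = 10
Min AC = 700/10 + 30 + 7*10
Min AC = 70 + 30 + 70 = 170

170


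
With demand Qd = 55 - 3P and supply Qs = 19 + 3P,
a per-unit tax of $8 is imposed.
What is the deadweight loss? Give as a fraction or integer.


Pre-tax equilibrium quantity: Q* = 37
Post-tax equilibrium quantity: Q_tax = 25
Reduction in quantity: Q* - Q_tax = 12
DWL = (1/2) * tax * (Q* - Q_tax)
DWL = (1/2) * 8 * 12 = 48

48


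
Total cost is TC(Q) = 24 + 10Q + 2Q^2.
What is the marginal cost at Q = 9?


MC = dTC/dQ = 10 + 2*2*Q
At Q = 9:
MC = 10 + 4*9
MC = 10 + 36 = 46

46


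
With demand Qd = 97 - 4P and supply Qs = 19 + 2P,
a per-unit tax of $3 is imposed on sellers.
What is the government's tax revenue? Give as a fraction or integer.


With tax on sellers, new supply: Qs' = 19 + 2(P - 3)
= 13 + 2P
New equilibrium quantity:
Q_new = 41
Tax revenue = tax * Q_new = 3 * 41 = 123

123


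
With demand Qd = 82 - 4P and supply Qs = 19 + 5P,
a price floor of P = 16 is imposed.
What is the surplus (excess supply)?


At P = 16:
Qd = 82 - 4*16 = 18
Qs = 19 + 5*16 = 99
Surplus = Qs - Qd = 99 - 18 = 81

81


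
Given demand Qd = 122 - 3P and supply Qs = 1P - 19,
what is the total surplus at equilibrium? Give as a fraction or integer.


Find equilibrium: 122 - 3P = 1P - 19
122 + 19 = 4P
P* = 141/4 = 141/4
Q* = 1*141/4 - 19 = 65/4
Inverse demand: P = 122/3 - Q/3, so P_max = 122/3
Inverse supply: P = 19 + Q/1, so P_min = 19
CS = (1/2) * 65/4 * (122/3 - 141/4) = 4225/96
PS = (1/2) * 65/4 * (141/4 - 19) = 4225/32
TS = CS + PS = 4225/96 + 4225/32 = 4225/24

4225/24


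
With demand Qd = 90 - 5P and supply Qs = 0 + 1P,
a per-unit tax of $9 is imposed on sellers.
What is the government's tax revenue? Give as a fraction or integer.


With tax on sellers, new supply: Qs' = 0 + 1(P - 9)
= 1P - 9
New equilibrium quantity:
Q_new = 15/2
Tax revenue = tax * Q_new = 9 * 15/2 = 135/2

135/2


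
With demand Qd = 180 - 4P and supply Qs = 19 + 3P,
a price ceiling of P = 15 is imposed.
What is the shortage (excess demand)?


At P = 15:
Qd = 180 - 4*15 = 120
Qs = 19 + 3*15 = 64
Shortage = Qd - Qs = 120 - 64 = 56

56


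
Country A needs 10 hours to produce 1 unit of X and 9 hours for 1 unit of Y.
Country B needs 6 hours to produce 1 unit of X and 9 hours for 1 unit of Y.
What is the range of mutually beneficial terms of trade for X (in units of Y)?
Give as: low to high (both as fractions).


Opportunity cost of X for Country A = hours_X / hours_Y = 10/9 = 10/9 units of Y
Opportunity cost of X for Country B = hours_X / hours_Y = 6/9 = 2/3 units of Y
Terms of trade must be between the two opportunity costs.
Range: 2/3 to 10/9

2/3 to 10/9


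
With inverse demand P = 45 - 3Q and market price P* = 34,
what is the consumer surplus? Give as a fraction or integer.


Maximum willingness to pay (at Q=0): P_max = 45
Quantity demanded at P* = 34:
Q* = (45 - 34)/3 = 11/3
CS = (1/2) * Q* * (P_max - P*)
CS = (1/2) * 11/3 * (45 - 34)
CS = (1/2) * 11/3 * 11 = 121/6

121/6


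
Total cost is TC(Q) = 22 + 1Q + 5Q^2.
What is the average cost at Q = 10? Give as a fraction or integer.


TC(10) = 22 + 1*10 + 5*10^2
TC(10) = 22 + 10 + 500 = 532
AC = TC/Q = 532/10 = 266/5

266/5


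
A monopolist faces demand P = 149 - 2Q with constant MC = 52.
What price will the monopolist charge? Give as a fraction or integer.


MR = 149 - 4Q
Set MR = MC: 149 - 4Q = 52
Q* = 97/4
Substitute into demand:
P* = 149 - 2*97/4 = 201/2

201/2


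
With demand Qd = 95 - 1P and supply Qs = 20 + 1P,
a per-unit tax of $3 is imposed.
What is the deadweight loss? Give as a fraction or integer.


Pre-tax equilibrium quantity: Q* = 115/2
Post-tax equilibrium quantity: Q_tax = 56
Reduction in quantity: Q* - Q_tax = 3/2
DWL = (1/2) * tax * (Q* - Q_tax)
DWL = (1/2) * 3 * 3/2 = 9/4

9/4


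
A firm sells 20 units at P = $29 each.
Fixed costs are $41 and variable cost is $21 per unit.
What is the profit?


Total Revenue = P * Q = 29 * 20 = $580
Total Cost = FC + VC*Q = 41 + 21*20 = $461
Profit = TR - TC = 580 - 461 = $119

$119


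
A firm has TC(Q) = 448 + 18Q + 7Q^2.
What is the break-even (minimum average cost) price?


AC(Q) = 448/Q + 18 + 7Q
To minimize: dAC/dQ = -448/Q^2 + 7 = 0
Q^2 = 448/7 = 64
Q* = 8
Min AC = 448/8 + 18 + 7*8
Min AC = 56 + 18 + 56 = 130

130


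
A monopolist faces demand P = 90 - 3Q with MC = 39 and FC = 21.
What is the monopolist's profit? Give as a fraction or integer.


MR = MC: 90 - 6Q = 39
Q* = 17/2
P* = 90 - 3*17/2 = 129/2
Profit = (P* - MC)*Q* - FC
= (129/2 - 39)*17/2 - 21
= 51/2*17/2 - 21
= 867/4 - 21 = 783/4

783/4


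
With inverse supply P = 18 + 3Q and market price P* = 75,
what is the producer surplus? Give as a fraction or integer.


Minimum supply price (at Q=0): P_min = 18
Quantity supplied at P* = 75:
Q* = (75 - 18)/3 = 19
PS = (1/2) * Q* * (P* - P_min)
PS = (1/2) * 19 * (75 - 18)
PS = (1/2) * 19 * 57 = 1083/2

1083/2


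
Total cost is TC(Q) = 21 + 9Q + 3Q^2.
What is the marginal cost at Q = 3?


MC = dTC/dQ = 9 + 2*3*Q
At Q = 3:
MC = 9 + 6*3
MC = 9 + 18 = 27

27


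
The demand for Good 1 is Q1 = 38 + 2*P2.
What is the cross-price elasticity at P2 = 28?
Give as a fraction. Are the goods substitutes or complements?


dQ1/dP2 = 2
At P2 = 28: Q1 = 38 + 2*28 = 94
Exy = (dQ1/dP2)(P2/Q1) = 2 * 28 / 94 = 28/47
Since Exy > 0, the goods are substitutes.

28/47 (substitutes)


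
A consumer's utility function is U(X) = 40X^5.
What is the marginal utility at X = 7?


MU = dU/dX = 40*5*X^(5-1)
MU = 200*X^4
At X = 7:
MU = 200 * 7^4
MU = 200 * 2401 = 480200

480200


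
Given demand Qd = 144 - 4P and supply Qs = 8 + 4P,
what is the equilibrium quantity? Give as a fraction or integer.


First find equilibrium price:
144 - 4P = 8 + 4P
P* = 136/8 = 17
Then substitute into demand:
Q* = 144 - 4 * 17 = 76

76


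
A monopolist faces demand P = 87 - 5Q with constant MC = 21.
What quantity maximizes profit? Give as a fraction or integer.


TR = P*Q = (87 - 5Q)Q = 87Q - 5Q^2
MR = dTR/dQ = 87 - 10Q
Set MR = MC:
87 - 10Q = 21
66 = 10Q
Q* = 66/10 = 33/5

33/5


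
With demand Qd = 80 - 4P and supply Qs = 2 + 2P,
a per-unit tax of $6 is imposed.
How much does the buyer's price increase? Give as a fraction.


With a per-unit tax, the buyer's price increase depends on relative slopes.
Supply slope: d = 2, Demand slope: b = 4
Buyer's price increase = d * tax / (b + d)
= 2 * 6 / (4 + 2)
= 12 / 6 = 2

2


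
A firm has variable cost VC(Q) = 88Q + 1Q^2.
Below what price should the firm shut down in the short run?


AVC(Q) = VC(Q)/Q = 88 + 1Q
AVC is increasing in Q, so minimum AVC is at Q -> 0+.
Min AVC = 88
The firm should shut down if P < 88.

88


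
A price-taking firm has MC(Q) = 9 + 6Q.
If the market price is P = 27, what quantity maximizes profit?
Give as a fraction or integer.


In perfect competition, profit is maximized where P = MC.
27 = 9 + 6Q
18 = 6Q
Q* = 18/6 = 3

3


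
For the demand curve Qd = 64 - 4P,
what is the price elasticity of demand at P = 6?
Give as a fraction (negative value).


dQ/dP = -4
At P = 6: Q = 64 - 4*6 = 40
E = (dQ/dP)(P/Q) = (-4)(6/40) = -3/5

-3/5


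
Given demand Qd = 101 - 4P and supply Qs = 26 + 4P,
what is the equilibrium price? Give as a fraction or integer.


At equilibrium, Qd = Qs.
101 - 4P = 26 + 4P
101 - 26 = 4P + 4P
75 = 8P
P* = 75/8 = 75/8

75/8


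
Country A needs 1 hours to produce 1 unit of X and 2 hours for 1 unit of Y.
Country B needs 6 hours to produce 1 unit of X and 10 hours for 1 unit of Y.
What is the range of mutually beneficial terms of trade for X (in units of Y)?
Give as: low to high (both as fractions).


Opportunity cost of X for Country A = hours_X / hours_Y = 1/2 = 1/2 units of Y
Opportunity cost of X for Country B = hours_X / hours_Y = 6/10 = 3/5 units of Y
Terms of trade must be between the two opportunity costs.
Range: 1/2 to 3/5

1/2 to 3/5


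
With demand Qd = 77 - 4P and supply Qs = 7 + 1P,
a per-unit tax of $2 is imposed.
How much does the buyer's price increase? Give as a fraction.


With a per-unit tax, the buyer's price increase depends on relative slopes.
Supply slope: d = 1, Demand slope: b = 4
Buyer's price increase = d * tax / (b + d)
= 1 * 2 / (4 + 1)
= 2 / 5 = 2/5

2/5


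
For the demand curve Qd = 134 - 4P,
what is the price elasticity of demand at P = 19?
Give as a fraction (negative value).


dQ/dP = -4
At P = 19: Q = 134 - 4*19 = 58
E = (dQ/dP)(P/Q) = (-4)(19/58) = -38/29

-38/29


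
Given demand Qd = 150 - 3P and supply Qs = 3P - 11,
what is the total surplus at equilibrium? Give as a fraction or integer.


Find equilibrium: 150 - 3P = 3P - 11
150 + 11 = 6P
P* = 161/6 = 161/6
Q* = 3*161/6 - 11 = 139/2
Inverse demand: P = 50 - Q/3, so P_max = 50
Inverse supply: P = 11/3 + Q/3, so P_min = 11/3
CS = (1/2) * 139/2 * (50 - 161/6) = 19321/24
PS = (1/2) * 139/2 * (161/6 - 11/3) = 19321/24
TS = CS + PS = 19321/24 + 19321/24 = 19321/12

19321/12


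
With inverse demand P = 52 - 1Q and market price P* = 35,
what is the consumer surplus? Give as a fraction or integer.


Maximum willingness to pay (at Q=0): P_max = 52
Quantity demanded at P* = 35:
Q* = (52 - 35)/1 = 17
CS = (1/2) * Q* * (P_max - P*)
CS = (1/2) * 17 * (52 - 35)
CS = (1/2) * 17 * 17 = 289/2

289/2


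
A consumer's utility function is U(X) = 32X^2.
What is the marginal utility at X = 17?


MU = dU/dX = 32*2*X^(2-1)
MU = 64*X^1
At X = 17:
MU = 64 * 17^1
MU = 64 * 17 = 1088

1088


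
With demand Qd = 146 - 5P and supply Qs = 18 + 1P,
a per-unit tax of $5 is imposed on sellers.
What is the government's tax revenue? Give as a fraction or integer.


With tax on sellers, new supply: Qs' = 18 + 1(P - 5)
= 13 + 1P
New equilibrium quantity:
Q_new = 211/6
Tax revenue = tax * Q_new = 5 * 211/6 = 1055/6

1055/6


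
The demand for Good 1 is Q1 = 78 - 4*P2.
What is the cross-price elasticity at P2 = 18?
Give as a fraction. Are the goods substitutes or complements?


dQ1/dP2 = -4
At P2 = 18: Q1 = 78 - 4*18 = 6
Exy = (dQ1/dP2)(P2/Q1) = -4 * 18 / 6 = -12
Since Exy < 0, the goods are complements.

-12 (complements)


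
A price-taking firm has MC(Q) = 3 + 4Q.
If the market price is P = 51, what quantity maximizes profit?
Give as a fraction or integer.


In perfect competition, profit is maximized where P = MC.
51 = 3 + 4Q
48 = 4Q
Q* = 48/4 = 12

12


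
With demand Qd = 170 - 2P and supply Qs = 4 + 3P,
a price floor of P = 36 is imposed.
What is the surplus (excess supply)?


At P = 36:
Qd = 170 - 2*36 = 98
Qs = 4 + 3*36 = 112
Surplus = Qs - Qd = 112 - 98 = 14

14


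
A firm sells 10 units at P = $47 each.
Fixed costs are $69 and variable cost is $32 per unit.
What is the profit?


Total Revenue = P * Q = 47 * 10 = $470
Total Cost = FC + VC*Q = 69 + 32*10 = $389
Profit = TR - TC = 470 - 389 = $81

$81


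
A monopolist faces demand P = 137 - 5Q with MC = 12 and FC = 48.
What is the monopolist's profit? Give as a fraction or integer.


MR = MC: 137 - 10Q = 12
Q* = 25/2
P* = 137 - 5*25/2 = 149/2
Profit = (P* - MC)*Q* - FC
= (149/2 - 12)*25/2 - 48
= 125/2*25/2 - 48
= 3125/4 - 48 = 2933/4

2933/4


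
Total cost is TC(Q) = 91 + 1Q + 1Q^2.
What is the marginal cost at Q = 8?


MC = dTC/dQ = 1 + 2*1*Q
At Q = 8:
MC = 1 + 2*8
MC = 1 + 16 = 17

17


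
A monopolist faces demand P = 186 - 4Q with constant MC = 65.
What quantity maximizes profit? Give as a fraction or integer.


TR = P*Q = (186 - 4Q)Q = 186Q - 4Q^2
MR = dTR/dQ = 186 - 8Q
Set MR = MC:
186 - 8Q = 65
121 = 8Q
Q* = 121/8 = 121/8

121/8


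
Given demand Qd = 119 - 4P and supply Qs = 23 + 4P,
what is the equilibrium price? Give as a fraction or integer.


At equilibrium, Qd = Qs.
119 - 4P = 23 + 4P
119 - 23 = 4P + 4P
96 = 8P
P* = 96/8 = 12

12


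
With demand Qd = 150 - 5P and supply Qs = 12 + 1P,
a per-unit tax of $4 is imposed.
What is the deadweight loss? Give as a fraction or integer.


Pre-tax equilibrium quantity: Q* = 35
Post-tax equilibrium quantity: Q_tax = 95/3
Reduction in quantity: Q* - Q_tax = 10/3
DWL = (1/2) * tax * (Q* - Q_tax)
DWL = (1/2) * 4 * 10/3 = 20/3

20/3


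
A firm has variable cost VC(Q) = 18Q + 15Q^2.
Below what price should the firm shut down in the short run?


AVC(Q) = VC(Q)/Q = 18 + 15Q
AVC is increasing in Q, so minimum AVC is at Q -> 0+.
Min AVC = 18
The firm should shut down if P < 18.

18


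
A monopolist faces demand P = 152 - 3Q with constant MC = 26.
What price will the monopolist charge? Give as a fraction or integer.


MR = 152 - 6Q
Set MR = MC: 152 - 6Q = 26
Q* = 21
Substitute into demand:
P* = 152 - 3*21 = 89

89


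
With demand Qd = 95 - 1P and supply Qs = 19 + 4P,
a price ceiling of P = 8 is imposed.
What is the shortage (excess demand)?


At P = 8:
Qd = 95 - 1*8 = 87
Qs = 19 + 4*8 = 51
Shortage = Qd - Qs = 87 - 51 = 36

36


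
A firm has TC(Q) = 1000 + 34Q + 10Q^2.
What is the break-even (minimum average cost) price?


AC(Q) = 1000/Q + 34 + 10Q
To minimize: dAC/dQ = -1000/Q^2 + 10 = 0
Q^2 = 1000/10 = 100
Q* = 10
Min AC = 1000/10 + 34 + 10*10
Min AC = 100 + 34 + 100 = 234

234


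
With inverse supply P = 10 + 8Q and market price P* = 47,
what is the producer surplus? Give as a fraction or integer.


Minimum supply price (at Q=0): P_min = 10
Quantity supplied at P* = 47:
Q* = (47 - 10)/8 = 37/8
PS = (1/2) * Q* * (P* - P_min)
PS = (1/2) * 37/8 * (47 - 10)
PS = (1/2) * 37/8 * 37 = 1369/16

1369/16


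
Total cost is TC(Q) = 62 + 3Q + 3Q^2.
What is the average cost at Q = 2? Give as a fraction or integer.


TC(2) = 62 + 3*2 + 3*2^2
TC(2) = 62 + 6 + 12 = 80
AC = TC/Q = 80/2 = 40

40


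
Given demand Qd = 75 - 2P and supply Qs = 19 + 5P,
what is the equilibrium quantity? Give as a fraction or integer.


First find equilibrium price:
75 - 2P = 19 + 5P
P* = 56/7 = 8
Then substitute into demand:
Q* = 75 - 2 * 8 = 59

59


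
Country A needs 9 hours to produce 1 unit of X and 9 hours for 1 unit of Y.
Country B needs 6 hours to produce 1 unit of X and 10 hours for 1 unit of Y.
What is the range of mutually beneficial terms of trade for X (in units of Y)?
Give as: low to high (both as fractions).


Opportunity cost of X for Country A = hours_X / hours_Y = 9/9 = 1 units of Y
Opportunity cost of X for Country B = hours_X / hours_Y = 6/10 = 3/5 units of Y
Terms of trade must be between the two opportunity costs.
Range: 3/5 to 1

3/5 to 1


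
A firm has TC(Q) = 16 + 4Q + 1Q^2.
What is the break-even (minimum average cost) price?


AC(Q) = 16/Q + 4 + 1Q
To minimize: dAC/dQ = -16/Q^2 + 1 = 0
Q^2 = 16/1 = 16
Q* = 4
Min AC = 16/4 + 4 + 1*4
Min AC = 4 + 4 + 4 = 12

12


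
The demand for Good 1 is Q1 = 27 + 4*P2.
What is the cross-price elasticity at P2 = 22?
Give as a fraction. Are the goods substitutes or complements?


dQ1/dP2 = 4
At P2 = 22: Q1 = 27 + 4*22 = 115
Exy = (dQ1/dP2)(P2/Q1) = 4 * 22 / 115 = 88/115
Since Exy > 0, the goods are substitutes.

88/115 (substitutes)


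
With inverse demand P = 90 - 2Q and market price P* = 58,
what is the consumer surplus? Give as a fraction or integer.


Maximum willingness to pay (at Q=0): P_max = 90
Quantity demanded at P* = 58:
Q* = (90 - 58)/2 = 16
CS = (1/2) * Q* * (P_max - P*)
CS = (1/2) * 16 * (90 - 58)
CS = (1/2) * 16 * 32 = 256

256


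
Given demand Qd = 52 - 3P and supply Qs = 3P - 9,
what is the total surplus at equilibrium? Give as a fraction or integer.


Find equilibrium: 52 - 3P = 3P - 9
52 + 9 = 6P
P* = 61/6 = 61/6
Q* = 3*61/6 - 9 = 43/2
Inverse demand: P = 52/3 - Q/3, so P_max = 52/3
Inverse supply: P = 3 + Q/3, so P_min = 3
CS = (1/2) * 43/2 * (52/3 - 61/6) = 1849/24
PS = (1/2) * 43/2 * (61/6 - 3) = 1849/24
TS = CS + PS = 1849/24 + 1849/24 = 1849/12

1849/12


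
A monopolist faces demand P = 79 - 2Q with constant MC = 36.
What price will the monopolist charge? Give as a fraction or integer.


MR = 79 - 4Q
Set MR = MC: 79 - 4Q = 36
Q* = 43/4
Substitute into demand:
P* = 79 - 2*43/4 = 115/2

115/2


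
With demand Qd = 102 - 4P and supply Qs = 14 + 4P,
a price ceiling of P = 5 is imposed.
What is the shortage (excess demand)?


At P = 5:
Qd = 102 - 4*5 = 82
Qs = 14 + 4*5 = 34
Shortage = Qd - Qs = 82 - 34 = 48

48


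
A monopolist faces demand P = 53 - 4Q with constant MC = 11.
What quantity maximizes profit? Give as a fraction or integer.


TR = P*Q = (53 - 4Q)Q = 53Q - 4Q^2
MR = dTR/dQ = 53 - 8Q
Set MR = MC:
53 - 8Q = 11
42 = 8Q
Q* = 42/8 = 21/4

21/4


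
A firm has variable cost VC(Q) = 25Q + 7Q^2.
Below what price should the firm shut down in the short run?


AVC(Q) = VC(Q)/Q = 25 + 7Q
AVC is increasing in Q, so minimum AVC is at Q -> 0+.
Min AVC = 25
The firm should shut down if P < 25.

25


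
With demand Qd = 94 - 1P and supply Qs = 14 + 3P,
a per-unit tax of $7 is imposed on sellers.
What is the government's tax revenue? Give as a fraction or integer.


With tax on sellers, new supply: Qs' = 14 + 3(P - 7)
= 3P - 7
New equilibrium quantity:
Q_new = 275/4
Tax revenue = tax * Q_new = 7 * 275/4 = 1925/4

1925/4


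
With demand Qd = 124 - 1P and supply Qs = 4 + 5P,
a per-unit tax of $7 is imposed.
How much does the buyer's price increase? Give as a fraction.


With a per-unit tax, the buyer's price increase depends on relative slopes.
Supply slope: d = 5, Demand slope: b = 1
Buyer's price increase = d * tax / (b + d)
= 5 * 7 / (1 + 5)
= 35 / 6 = 35/6

35/6


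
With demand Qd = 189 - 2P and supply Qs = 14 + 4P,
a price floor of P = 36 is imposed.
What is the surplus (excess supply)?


At P = 36:
Qd = 189 - 2*36 = 117
Qs = 14 + 4*36 = 158
Surplus = Qs - Qd = 158 - 117 = 41

41


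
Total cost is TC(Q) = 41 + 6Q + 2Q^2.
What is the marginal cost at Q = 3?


MC = dTC/dQ = 6 + 2*2*Q
At Q = 3:
MC = 6 + 4*3
MC = 6 + 12 = 18

18
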